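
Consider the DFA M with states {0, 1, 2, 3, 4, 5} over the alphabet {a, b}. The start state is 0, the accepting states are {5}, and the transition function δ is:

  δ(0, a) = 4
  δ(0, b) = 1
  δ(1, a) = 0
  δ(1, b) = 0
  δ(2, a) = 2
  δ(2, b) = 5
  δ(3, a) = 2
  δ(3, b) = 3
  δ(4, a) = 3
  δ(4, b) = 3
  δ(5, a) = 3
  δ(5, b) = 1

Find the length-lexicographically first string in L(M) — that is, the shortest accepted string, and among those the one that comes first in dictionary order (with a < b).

A breadth-first search from 0 reaches an accepting state first via the path 0 → 4 → 3 → 2 → 5 on input aaab.
No string of length < 4 is accepted (BFS exhausts all shorter strings without reaching an accepting state), and aaab is the lexicographically least accepting string of length 4.

aaab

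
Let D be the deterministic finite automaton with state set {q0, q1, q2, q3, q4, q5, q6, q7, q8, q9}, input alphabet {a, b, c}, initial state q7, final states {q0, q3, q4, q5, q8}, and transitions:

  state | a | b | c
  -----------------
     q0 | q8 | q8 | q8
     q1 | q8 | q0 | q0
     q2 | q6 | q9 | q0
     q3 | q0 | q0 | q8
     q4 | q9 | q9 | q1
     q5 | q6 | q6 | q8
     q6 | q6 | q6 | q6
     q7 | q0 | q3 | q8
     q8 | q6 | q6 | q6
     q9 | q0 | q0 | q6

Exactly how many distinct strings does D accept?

The useful subgraph on states {q0, q3, q7, q8} is acyclic, so L(D) is finite; the longest accepting path visits 4 useful states, giving maximum string length 3.
Counting accepting paths from q7 by length: 3 of length 1, 6 of length 2, 6 of length 3. Total 15.

15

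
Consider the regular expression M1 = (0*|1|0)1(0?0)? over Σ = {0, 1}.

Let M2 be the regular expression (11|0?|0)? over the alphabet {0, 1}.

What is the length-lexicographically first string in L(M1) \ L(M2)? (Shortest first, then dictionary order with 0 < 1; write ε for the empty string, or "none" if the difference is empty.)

The string 1 is accepted by M1 but not by M2.
No shorter string lies in the difference, and 1 is the lexicographically first length-1 string in L(M1) \ L(M2).

1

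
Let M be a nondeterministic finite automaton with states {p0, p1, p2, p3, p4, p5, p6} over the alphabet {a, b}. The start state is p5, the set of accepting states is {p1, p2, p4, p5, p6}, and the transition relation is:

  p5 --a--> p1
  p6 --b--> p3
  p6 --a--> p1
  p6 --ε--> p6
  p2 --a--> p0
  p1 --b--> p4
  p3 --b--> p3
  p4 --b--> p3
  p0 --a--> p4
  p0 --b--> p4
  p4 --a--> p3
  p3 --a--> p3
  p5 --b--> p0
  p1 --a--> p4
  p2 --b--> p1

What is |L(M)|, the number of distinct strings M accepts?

6

The useful subgraph on states {p0, p1, p4, p5} is acyclic, so L(M) is finite; the longest accepting path visits 3 useful states, giving maximum string length 2.
Counting accepting paths from p5 by length: 1 of length 0, 1 of length 1, 4 of length 2. Total 6.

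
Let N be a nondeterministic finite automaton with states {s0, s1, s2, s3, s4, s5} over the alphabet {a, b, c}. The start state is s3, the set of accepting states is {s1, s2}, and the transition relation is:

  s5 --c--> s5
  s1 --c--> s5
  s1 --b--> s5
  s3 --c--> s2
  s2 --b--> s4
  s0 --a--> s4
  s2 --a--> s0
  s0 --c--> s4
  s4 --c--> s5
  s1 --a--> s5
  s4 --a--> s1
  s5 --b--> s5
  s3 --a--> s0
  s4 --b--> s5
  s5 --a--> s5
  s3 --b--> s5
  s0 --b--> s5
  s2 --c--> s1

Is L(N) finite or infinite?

finite

The useful states (reachable from s3 and able to reach an accepting state) are {s0, s1, s2, s3, s4}.
Restricted to these states the transition graph has no cycle, so every accepting path has bounded length and L is finite.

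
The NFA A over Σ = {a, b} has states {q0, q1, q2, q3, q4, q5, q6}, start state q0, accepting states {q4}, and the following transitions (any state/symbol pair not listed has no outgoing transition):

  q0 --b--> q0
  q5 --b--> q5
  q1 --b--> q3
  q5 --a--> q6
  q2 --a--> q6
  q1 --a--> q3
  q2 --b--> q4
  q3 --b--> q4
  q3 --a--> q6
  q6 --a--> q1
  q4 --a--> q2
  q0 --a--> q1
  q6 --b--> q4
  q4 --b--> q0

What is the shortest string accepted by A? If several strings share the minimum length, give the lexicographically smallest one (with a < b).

aab

A breadth-first search from q0 reaches an accepting state first via the path q0 → q1 → q3 → q4 on input aab.
No string of length < 3 is accepted (BFS exhausts all shorter strings without reaching an accepting state), and aab is the lexicographically least accepting string of length 3.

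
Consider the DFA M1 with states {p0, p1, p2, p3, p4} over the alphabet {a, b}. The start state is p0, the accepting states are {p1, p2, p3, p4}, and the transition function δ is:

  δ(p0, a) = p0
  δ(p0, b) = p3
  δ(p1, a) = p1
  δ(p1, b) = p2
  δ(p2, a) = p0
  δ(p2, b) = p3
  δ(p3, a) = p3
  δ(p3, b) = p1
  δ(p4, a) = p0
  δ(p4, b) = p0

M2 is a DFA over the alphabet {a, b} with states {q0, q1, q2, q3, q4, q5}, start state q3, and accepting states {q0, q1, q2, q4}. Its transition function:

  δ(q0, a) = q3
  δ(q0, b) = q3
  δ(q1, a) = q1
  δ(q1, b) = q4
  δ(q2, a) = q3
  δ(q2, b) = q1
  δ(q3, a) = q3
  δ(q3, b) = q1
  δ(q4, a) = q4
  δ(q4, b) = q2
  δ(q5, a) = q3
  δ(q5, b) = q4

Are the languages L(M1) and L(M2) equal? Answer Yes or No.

Yes

Exploring the product automaton M1 × M2 from the start pair (p0, q3), following both machines on each input symbol, reaches 4 state pairs: (p0, q3), (p3, q1), (p1, q4), (p2, q2).
M1 accepts in {p1, p2, p3, p4} and M2 accepts in {q0, q1, q2, q4}. In every reachable pair the two components are either both accepting — (p3, q1), (p1, q4), (p2, q2) — or both non-accepting, so no string is accepted by exactly one of the machines: L(M1) \ L(M2) and L(M2) \ L(M1) are both empty.
Hence every string is accepted by M1 iff it is accepted by M2, and the two languages coincide.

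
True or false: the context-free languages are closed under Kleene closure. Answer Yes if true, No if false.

Yes

If S₁ is the start symbol of a grammar for L, the grammar with new start symbol S and productions S → S₁S | ε generates L*.
So the context-free languages are closed under Kleene star.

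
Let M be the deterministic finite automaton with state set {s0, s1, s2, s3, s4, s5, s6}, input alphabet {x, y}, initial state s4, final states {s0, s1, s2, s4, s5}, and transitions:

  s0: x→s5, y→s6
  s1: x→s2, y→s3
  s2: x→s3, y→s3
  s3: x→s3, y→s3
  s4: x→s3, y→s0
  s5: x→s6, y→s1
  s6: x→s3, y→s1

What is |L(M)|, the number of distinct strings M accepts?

9

The useful subgraph on states {s0, s1, s2, s4, s5, s6} is acyclic, so L(M) is finite; the longest accepting path visits 6 useful states, giving maximum string length 5.
Counting accepting paths from s4 by length: 1 of length 0, 1 of length 1, 1 of length 2, 2 of length 3, 3 of length 4, 1 of length 5. Total 9.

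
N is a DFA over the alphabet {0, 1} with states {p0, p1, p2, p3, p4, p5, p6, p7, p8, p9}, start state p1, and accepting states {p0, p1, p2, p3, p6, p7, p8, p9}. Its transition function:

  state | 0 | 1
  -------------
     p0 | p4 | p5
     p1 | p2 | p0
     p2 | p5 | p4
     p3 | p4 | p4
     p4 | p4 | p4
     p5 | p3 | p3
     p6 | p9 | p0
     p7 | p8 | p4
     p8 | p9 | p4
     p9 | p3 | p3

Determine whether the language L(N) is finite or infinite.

The useful states (reachable from p1 and able to reach an accepting state) are {p0, p1, p2, p3, p5}.
Restricted to these states the transition graph has no cycle, so every accepting path has bounded length and L is finite.

finite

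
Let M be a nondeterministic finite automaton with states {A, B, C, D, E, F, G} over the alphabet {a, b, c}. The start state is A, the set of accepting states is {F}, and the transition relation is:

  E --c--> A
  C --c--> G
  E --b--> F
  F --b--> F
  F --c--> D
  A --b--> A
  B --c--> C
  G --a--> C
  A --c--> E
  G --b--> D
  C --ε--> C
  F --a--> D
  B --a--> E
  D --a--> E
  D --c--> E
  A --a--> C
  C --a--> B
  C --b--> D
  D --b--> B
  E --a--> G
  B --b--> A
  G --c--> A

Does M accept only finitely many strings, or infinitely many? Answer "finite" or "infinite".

State A is reachable from the start and can reach an accepting state, and it lies on the cycle A → A.
Traversing that cycle any number of times yields accepted strings of unbounded length, so the language is infinite.

infinite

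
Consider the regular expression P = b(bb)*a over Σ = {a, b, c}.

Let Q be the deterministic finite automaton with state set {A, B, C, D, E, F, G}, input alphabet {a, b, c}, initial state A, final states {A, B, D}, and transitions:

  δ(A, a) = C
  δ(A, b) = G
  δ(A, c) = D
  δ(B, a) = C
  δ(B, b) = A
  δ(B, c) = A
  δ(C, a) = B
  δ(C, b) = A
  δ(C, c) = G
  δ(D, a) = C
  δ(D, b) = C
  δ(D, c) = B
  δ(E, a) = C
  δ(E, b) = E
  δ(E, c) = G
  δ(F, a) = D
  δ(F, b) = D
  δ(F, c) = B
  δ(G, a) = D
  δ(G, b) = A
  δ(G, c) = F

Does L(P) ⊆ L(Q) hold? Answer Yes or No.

Converting the expression P to a DFA (subset construction, then merging equivalent states) gives the minimal DFA with states {p0, p1, p2, p3}, start state p0, accepting states {p3} and transitions p0: a→p1, b→p2, c→p1; p1: a→p1, b→p1, c→p1; p2: a→p3, b→p0, c→p1; p3: a→p1, b→p1, c→p1.
Exploring the product automaton P × Q from the start pair (p0, A), following both machines on each input symbol, reaches 9 state pairs: (p0, A), (p1, C), (p2, G), (p1, D), (p1, B), (p1, A), (p1, G), (p3, D), (p1, F).
P accepts in {p3} and Q accepts in {A, B, D}. The reachable pairs whose P-component is accepting are (p3, D); in each of them the Q-component is accepting too, so the product for L(P) \ L(Q) (P-component accepting, Q-component rejecting) has no reachable accepting pair and the difference is empty.
Hence every string in L(P) is also in L(Q).

Yes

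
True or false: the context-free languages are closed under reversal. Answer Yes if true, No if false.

Yes

Reversing the right-hand side of every production of a context-free grammar for L gives a context-free grammar for Lᴿ (induction on derivation length).
So the context-free languages are closed under reversal.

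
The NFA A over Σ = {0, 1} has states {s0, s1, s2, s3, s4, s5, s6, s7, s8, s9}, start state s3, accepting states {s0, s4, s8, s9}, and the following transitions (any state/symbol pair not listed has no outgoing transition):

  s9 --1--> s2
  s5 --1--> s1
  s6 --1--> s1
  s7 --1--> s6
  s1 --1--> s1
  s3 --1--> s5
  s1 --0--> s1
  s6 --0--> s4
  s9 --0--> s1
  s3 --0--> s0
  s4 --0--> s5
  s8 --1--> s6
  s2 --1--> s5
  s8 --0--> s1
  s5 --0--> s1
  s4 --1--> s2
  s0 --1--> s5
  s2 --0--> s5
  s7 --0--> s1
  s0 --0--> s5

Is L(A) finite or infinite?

finite

The useful states (reachable from s3 and able to reach an accepting state) are {s0, s3}.
Restricted to these states the transition graph has no cycle, so every accepting path has bounded length and L is finite.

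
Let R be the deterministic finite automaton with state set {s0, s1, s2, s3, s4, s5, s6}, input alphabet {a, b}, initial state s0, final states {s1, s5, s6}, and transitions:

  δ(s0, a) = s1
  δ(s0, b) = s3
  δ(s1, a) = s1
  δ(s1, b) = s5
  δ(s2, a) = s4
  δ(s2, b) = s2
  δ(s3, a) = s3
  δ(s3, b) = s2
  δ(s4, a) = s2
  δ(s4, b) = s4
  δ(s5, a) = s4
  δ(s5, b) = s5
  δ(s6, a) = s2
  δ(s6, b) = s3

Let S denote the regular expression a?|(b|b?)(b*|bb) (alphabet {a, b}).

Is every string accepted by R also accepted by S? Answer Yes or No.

No

The string aa is in L(R) but not in L(S).
So L(R) ⊄ L(S).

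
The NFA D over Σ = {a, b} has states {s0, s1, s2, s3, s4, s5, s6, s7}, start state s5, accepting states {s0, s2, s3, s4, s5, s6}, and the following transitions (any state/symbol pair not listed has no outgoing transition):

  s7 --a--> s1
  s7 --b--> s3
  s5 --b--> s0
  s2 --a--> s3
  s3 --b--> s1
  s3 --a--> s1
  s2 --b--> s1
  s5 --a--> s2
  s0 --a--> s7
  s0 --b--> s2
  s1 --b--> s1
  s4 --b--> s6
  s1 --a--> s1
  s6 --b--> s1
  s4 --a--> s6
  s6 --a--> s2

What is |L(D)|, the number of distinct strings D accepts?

7

The useful subgraph on states {s0, s2, s3, s5, s7} is acyclic, so L(D) is finite; the longest accepting path visits 4 useful states, giving maximum string length 3.
Counting accepting paths from s5 by length: 1 of length 0, 2 of length 1, 2 of length 2, 2 of length 3. Total 7.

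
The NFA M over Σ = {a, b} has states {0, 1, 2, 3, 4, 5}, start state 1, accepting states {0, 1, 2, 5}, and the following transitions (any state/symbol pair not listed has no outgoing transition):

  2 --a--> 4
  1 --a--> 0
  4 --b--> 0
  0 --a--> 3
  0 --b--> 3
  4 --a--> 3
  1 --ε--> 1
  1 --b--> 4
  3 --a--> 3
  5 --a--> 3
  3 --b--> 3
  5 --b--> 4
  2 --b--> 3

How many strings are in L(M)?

The useful subgraph on states {0, 1, 4} is acyclic, so L(M) is finite; the longest accepting path visits 3 useful states, giving maximum string length 2.
Counting accepting paths from 1 by length: 1 of length 0, 1 of length 1, 1 of length 2. Total 3.

3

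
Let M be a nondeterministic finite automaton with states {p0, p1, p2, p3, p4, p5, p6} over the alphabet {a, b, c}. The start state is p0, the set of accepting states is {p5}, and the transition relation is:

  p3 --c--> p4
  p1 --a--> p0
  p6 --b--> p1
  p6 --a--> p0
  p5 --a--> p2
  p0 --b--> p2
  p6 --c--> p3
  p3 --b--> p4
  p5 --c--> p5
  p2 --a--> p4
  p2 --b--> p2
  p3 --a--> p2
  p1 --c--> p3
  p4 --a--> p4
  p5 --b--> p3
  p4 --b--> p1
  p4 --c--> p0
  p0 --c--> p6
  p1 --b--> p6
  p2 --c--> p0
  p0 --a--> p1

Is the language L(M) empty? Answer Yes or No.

Yes

The states reachable from the start state are {p0, p1, p2, p3, p4, p6}.
None of the accepting states {p5} is reachable, so no string is accepted and L(M) = ∅.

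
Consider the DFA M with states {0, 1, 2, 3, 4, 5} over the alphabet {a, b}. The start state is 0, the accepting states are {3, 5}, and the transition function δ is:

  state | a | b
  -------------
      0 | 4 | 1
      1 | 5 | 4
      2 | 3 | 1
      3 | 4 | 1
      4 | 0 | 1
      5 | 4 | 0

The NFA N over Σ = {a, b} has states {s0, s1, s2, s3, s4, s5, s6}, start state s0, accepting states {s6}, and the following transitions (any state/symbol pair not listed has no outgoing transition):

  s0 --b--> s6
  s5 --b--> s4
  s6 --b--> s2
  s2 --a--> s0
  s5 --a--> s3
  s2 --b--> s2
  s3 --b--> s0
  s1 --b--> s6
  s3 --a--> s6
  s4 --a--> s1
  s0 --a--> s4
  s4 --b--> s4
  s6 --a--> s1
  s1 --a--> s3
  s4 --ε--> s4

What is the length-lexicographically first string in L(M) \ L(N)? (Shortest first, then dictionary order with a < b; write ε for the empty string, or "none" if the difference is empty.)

ba

The string ba is accepted by M but not by N.
No shorter string lies in the difference, and ba is the lexicographically first length-2 string in L(M) \ L(N).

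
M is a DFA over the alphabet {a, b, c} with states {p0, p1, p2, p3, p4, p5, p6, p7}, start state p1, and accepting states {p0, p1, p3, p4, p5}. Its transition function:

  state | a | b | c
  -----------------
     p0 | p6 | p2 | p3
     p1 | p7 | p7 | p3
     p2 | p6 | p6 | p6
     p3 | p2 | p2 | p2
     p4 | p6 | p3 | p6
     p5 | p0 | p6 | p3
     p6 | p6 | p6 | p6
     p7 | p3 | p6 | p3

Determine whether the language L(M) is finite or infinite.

The useful states (reachable from p1 and able to reach an accepting state) are {p1, p3, p7}.
Restricted to these states the transition graph has no cycle, so every accepting path has bounded length and L is finite.

finite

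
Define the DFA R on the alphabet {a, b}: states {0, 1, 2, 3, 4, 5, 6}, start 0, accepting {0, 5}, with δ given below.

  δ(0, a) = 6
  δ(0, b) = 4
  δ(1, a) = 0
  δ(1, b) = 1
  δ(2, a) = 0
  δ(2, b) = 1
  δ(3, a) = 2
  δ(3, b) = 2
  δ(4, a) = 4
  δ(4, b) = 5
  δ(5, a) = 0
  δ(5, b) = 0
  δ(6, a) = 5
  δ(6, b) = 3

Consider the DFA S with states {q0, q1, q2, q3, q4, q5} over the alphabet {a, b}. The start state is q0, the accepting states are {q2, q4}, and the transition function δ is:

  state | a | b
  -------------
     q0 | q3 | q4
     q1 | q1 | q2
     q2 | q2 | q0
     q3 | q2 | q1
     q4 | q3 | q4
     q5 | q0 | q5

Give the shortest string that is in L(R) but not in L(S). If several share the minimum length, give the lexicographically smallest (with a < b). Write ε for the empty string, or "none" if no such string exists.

ε

The empty string ε is accepted by R but not by S.
Since ε is the unique shortest string, it is the required witness.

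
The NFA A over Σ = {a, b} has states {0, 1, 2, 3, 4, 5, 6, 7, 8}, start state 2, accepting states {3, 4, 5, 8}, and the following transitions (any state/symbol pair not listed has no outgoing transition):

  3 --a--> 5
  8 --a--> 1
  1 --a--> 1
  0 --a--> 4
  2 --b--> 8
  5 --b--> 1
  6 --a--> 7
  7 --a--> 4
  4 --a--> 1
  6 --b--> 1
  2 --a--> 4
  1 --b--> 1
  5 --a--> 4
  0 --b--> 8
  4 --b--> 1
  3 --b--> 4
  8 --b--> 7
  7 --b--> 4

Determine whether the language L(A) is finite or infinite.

The useful states (reachable from 2 and able to reach an accepting state) are {2, 4, 7, 8}.
Restricted to these states the transition graph has no cycle, so every accepting path has bounded length and L is finite.

finite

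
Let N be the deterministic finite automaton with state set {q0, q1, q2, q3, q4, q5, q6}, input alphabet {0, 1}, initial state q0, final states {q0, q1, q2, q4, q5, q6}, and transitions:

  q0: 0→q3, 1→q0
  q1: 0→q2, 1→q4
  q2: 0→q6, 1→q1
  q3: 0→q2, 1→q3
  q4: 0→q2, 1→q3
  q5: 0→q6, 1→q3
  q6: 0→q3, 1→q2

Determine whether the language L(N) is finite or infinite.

State q0 is reachable from the start and can reach an accepting state, and it lies on the cycle q0 → q0.
Traversing that cycle any number of times yields accepted strings of unbounded length, so the language is infinite.

infinite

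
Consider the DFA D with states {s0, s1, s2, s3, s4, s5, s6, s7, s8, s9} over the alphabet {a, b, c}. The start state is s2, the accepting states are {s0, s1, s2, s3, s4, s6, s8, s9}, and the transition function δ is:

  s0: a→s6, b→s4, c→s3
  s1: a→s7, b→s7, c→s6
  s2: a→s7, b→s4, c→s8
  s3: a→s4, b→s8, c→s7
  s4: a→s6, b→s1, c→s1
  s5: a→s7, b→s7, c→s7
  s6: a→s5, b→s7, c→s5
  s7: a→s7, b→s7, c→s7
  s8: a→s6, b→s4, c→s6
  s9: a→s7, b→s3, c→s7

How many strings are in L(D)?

16

The useful subgraph on states {s1, s2, s4, s6, s8} is acyclic, so L(D) is finite; the longest accepting path visits 5 useful states, giving maximum string length 4.
Counting accepting paths from s2 by length: 1 of length 0, 2 of length 1, 6 of length 2, 5 of length 3, 2 of length 4. Total 16.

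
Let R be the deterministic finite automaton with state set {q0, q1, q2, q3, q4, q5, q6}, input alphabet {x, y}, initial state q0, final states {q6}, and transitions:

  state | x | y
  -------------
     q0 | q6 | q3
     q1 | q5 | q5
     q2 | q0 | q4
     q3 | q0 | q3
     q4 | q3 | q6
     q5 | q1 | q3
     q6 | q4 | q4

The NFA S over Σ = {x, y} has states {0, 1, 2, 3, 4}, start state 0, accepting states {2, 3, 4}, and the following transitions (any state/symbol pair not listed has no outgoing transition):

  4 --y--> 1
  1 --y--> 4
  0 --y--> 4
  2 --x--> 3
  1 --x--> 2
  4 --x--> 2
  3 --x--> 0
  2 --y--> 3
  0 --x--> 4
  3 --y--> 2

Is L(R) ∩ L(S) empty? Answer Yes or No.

The string x is accepted by both R and S.
Hence L(R) ∩ L(S) ≠ ∅.

No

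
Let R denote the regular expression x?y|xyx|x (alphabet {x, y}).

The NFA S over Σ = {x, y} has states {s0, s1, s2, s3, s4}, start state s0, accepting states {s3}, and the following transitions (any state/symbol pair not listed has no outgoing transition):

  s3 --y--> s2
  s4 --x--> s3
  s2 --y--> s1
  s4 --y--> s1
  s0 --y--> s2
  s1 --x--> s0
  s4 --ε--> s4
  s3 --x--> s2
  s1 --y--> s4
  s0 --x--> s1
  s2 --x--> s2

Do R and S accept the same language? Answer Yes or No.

The string x is accepted by R but rejected by S.
So L(R) ≠ L(S).

No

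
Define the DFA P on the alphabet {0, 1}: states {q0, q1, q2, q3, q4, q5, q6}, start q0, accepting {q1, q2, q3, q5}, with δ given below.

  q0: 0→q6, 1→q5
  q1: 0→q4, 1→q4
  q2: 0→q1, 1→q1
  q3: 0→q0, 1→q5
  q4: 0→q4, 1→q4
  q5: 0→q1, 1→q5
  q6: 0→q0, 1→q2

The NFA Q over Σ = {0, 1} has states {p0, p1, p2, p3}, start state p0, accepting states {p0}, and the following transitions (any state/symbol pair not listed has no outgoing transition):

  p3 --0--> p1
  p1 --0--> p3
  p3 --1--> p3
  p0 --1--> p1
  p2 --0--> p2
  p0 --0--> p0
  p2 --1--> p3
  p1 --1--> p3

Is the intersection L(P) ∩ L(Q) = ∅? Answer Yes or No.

Yes

Exploring the product automaton P × Q from the start pair (q0, p0), following both machines on each input symbol, reaches 9 state pairs: (q0, p0), (q6, p0), (q5, p1), (q2, p1), (q1, p3), (q5, p3), (q4, p1), (q4, p3), (q1, p1).
P accepts in {q1, q2, q3, q5} and Q accepts in {p0}; no reachable pair has both components accepting, so no string drives both machines to acceptance simultaneously and L(P) ∩ L(Q) = ∅.
So no string is accepted by both, and the intersection is empty.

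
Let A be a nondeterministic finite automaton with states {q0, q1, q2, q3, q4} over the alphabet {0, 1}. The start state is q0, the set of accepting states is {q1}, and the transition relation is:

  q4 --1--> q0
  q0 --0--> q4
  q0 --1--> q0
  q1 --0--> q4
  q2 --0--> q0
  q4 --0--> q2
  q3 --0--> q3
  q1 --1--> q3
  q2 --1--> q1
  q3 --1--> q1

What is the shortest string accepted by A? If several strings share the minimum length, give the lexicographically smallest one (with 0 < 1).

001

A breadth-first search from q0 reaches an accepting state first via the path q0 → q4 → q2 → q1 on input 001.
No string of length < 3 is accepted (BFS exhausts all shorter strings without reaching an accepting state), and 001 is the lexicographically least accepting string of length 3.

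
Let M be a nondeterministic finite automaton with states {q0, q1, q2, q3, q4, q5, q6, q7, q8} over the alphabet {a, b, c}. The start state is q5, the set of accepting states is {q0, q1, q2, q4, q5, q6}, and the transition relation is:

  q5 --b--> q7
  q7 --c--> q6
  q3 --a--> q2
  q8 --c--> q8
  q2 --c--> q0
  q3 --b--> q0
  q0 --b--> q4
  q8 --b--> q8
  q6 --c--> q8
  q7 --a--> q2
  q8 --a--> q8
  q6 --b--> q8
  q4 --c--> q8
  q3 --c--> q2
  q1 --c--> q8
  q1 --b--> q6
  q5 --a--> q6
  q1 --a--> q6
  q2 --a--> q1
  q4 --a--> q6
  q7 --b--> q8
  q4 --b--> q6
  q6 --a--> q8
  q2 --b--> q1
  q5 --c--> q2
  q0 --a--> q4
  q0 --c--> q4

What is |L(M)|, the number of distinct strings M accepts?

The useful subgraph on states {q0, q1, q2, q4, q5, q6, q7} is acyclic, so L(M) is finite; the longest accepting path visits 6 useful states, giving maximum string length 5.
Counting accepting paths from q5 by length: 1 of length 0, 2 of length 1, 5 of length 2, 10 of length 3, 13 of length 4, 6 of length 5. Total 37.

37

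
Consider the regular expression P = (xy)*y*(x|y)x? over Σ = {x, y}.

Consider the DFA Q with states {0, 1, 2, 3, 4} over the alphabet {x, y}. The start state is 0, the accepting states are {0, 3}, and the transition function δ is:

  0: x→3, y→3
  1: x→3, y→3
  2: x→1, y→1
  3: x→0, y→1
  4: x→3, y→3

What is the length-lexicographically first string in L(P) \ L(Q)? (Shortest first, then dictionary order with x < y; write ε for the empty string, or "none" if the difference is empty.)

yy

The string yy is accepted by P but not by Q.
No shorter string lies in the difference, and yy is the lexicographically first length-2 string in L(P) \ L(Q).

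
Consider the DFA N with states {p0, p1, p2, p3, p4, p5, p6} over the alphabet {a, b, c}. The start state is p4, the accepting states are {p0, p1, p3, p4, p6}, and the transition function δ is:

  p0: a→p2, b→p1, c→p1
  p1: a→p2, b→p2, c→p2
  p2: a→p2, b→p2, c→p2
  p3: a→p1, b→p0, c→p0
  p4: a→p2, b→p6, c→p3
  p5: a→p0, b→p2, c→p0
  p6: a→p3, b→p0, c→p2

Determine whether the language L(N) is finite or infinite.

finite

The useful states (reachable from p4 and able to reach an accepting state) are {p0, p1, p3, p4, p6}.
Restricted to these states the transition graph has no cycle, so every accepting path has bounded length and L is finite.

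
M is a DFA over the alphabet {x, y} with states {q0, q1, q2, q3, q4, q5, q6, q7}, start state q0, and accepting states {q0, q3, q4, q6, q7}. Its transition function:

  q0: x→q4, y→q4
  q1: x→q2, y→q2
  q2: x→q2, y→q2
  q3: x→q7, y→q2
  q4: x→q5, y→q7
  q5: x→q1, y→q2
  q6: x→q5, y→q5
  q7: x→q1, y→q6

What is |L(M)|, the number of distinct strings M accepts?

7

The useful subgraph on states {q0, q4, q6, q7} is acyclic, so L(M) is finite; the longest accepting path visits 4 useful states, giving maximum string length 3.
Counting accepting paths from q0 by length: 1 of length 0, 2 of length 1, 2 of length 2, 2 of length 3. Total 7.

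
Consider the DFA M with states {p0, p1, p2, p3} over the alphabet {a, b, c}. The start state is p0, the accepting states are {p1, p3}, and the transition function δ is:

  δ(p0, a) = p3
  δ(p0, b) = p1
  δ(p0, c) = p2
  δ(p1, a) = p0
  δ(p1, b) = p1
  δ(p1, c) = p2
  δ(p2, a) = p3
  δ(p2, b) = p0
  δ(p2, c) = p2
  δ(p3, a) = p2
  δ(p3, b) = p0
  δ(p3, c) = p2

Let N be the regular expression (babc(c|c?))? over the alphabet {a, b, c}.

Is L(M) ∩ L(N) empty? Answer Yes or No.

Yes

Converting the expression N to a DFA (subset construction, then merging equivalent states) gives the minimal DFA with states {n0, n1, n2, n3, n4, n5, n6}, start state n0, accepting states {n0, n5, n6} and transitions n0: a→n1, b→n2, c→n1; n1: a→n1, b→n1, c→n1; n2: a→n3, b→n1, c→n1; n3: a→n1, b→n4, c→n1; n4: a→n1, b→n1, c→n5; n5: a→n1, b→n1, c→n6; n6: a→n1, b→n1, c→n1.
Exploring the product automaton M × N from the start pair (p0, n0), following both machines on each input symbol, reaches 10 state pairs: (p0, n0), (p3, n1), (p1, n2), (p2, n1), (p0, n1), (p0, n3), (p1, n1), (p1, n4), (p2, n5), (p2, n6).
M accepts in {p1, p3} and N accepts in {n0, n5, n6}; no reachable pair has both components accepting, so no string drives both machines to acceptance simultaneously and L(M) ∩ L(N) = ∅.
So no string is accepted by both, and the intersection is empty.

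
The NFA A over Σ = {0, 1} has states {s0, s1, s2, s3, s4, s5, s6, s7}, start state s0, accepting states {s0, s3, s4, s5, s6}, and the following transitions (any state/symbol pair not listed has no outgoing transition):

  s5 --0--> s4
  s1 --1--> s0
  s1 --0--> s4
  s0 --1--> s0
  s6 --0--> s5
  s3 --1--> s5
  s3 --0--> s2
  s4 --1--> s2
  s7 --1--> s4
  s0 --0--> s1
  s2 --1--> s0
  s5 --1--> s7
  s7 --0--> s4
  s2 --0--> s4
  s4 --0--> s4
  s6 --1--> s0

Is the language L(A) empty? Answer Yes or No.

The empty string ε is accepted: the run s0 ends in the accepting state s0.
Since at least one string is accepted, L(A) is not empty.

No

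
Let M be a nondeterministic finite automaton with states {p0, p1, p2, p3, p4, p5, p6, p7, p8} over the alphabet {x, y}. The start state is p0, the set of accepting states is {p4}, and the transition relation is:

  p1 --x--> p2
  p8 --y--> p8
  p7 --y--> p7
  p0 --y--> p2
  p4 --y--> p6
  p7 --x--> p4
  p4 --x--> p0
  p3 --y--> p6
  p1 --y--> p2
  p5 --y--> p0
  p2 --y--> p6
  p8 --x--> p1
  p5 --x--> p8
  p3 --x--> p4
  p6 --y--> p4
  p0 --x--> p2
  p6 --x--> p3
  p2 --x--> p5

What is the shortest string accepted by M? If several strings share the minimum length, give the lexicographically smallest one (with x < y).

xyy

A breadth-first search from p0 reaches an accepting state first via the path p0 → p2 → p6 → p4 on input xyy.
No string of length < 3 is accepted (BFS exhausts all shorter strings without reaching an accepting state), and xyy is the lexicographically least accepting string of length 3.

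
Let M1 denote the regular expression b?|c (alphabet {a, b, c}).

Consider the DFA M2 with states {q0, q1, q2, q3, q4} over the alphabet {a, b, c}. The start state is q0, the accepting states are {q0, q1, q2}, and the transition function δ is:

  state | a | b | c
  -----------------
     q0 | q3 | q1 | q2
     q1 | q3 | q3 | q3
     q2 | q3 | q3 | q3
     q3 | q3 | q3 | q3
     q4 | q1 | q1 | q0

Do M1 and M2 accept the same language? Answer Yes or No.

Yes

Converting the expression M1 to a DFA (subset construction, then merging equivalent states) gives the minimal DFA with states {r0, r1, r2}, start state r0, accepting states {r0, r2} and transitions r0: a→r1, b→r2, c→r2; r1: a→r1, b→r1, c→r1; r2: a→r1, b→r1, c→r1.
Exploring the product automaton M1 × M2 from the start pair (r0, q0), following both machines on each input symbol, reaches 4 state pairs: (r0, q0), (r1, q3), (r2, q1), (r2, q2).
M1 accepts in {r0, r2} and M2 accepts in {q0, q1, q2}. In every reachable pair the two components are either both accepting — (r0, q0), (r2, q1), (r2, q2) — or both non-accepting, so no string is accepted by exactly one of the machines: L(M1) \ L(M2) and L(M2) \ L(M1) are both empty.
Hence every string is accepted by M1 iff it is accepted by M2, and the two languages coincide.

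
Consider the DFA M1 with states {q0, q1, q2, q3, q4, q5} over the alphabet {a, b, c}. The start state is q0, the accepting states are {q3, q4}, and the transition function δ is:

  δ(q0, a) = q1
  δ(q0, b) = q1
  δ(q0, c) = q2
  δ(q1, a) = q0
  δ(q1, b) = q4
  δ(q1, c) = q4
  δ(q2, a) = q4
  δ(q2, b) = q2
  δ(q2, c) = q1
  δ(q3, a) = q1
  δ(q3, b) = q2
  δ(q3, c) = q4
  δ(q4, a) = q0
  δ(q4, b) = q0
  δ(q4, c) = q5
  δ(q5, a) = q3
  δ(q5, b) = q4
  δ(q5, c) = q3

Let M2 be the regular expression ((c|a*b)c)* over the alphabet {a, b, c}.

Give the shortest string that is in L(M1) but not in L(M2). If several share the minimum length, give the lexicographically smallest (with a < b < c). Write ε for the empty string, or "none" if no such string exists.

The string ab is accepted by M1 but not by M2.
No shorter string lies in the difference, and ab is the lexicographically first length-2 string in L(M1) \ L(M2).

ab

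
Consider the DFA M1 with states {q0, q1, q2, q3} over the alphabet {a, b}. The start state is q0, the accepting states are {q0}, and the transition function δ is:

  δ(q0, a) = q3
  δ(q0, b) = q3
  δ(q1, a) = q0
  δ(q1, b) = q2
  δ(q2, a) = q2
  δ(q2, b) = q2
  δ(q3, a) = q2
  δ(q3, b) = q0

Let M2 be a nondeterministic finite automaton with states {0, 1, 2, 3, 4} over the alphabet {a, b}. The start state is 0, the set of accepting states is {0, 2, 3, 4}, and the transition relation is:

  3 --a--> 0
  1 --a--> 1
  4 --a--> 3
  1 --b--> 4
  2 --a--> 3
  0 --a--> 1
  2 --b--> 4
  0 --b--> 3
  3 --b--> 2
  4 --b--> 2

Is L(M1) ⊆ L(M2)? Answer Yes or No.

Exploring the product automaton M1 × M2 from the start pair (q0, 0), following both machines on each input symbol, reaches 12 state pairs: (q0, 0), (q3, 1), (q3, 3), (q2, 1), (q0, 4), (q2, 0), (q0, 2), (q2, 4), (q3, 2), (q2, 3), (q3, 4), (q2, 2).
M1 accepts in {q0} and M2 accepts in {0, 2, 3, 4}. The reachable pairs whose M1-component is accepting are (q0, 0), (q0, 4), (q0, 2); in each of them the M2-component is accepting too, so the product for L(M1) \ L(M2) (M1-component accepting, M2-component rejecting) has no reachable accepting pair and the difference is empty.
Hence every string in L(M1) is also in L(M2).

Yes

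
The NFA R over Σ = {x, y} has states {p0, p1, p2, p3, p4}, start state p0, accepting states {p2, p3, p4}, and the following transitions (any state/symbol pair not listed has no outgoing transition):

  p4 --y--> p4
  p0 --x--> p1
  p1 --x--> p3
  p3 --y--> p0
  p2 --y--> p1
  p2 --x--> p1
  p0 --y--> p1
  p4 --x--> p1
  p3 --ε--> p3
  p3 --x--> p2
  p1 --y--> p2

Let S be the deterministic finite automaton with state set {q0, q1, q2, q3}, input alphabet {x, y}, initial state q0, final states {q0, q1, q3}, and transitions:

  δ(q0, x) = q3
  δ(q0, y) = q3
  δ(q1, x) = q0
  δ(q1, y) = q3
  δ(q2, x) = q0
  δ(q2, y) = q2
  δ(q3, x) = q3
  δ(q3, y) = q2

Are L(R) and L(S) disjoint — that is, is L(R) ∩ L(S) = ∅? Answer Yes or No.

The string xx is accepted by both R and S.
Hence L(R) ∩ L(S) ≠ ∅.

No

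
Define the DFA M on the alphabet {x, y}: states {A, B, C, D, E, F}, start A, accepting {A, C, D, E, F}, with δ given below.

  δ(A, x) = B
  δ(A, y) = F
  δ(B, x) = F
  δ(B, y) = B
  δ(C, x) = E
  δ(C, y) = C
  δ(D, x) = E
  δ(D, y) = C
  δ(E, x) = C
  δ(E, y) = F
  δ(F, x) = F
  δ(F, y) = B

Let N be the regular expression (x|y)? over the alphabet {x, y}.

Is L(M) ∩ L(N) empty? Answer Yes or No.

No

The empty string ε is accepted by both M and N.
Hence L(M) ∩ L(N) ≠ ∅.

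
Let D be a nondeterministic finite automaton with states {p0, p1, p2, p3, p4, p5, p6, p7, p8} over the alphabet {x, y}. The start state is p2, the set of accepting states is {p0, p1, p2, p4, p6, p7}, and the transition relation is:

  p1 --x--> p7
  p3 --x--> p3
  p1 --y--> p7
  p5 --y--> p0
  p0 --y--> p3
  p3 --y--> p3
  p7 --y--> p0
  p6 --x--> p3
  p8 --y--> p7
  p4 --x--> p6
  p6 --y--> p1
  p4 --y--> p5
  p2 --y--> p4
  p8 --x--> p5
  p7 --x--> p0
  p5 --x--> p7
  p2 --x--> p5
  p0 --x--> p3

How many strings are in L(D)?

The useful subgraph on states {p0, p1, p2, p4, p5, p6, p7} is acyclic, so L(D) is finite; the longest accepting path visits 6 useful states, giving maximum string length 5.
Counting accepting paths from p2 by length: 1 of length 0, 1 of length 1, 3 of length 2, 5 of length 3, 4 of length 4, 4 of length 5. Total 18.

18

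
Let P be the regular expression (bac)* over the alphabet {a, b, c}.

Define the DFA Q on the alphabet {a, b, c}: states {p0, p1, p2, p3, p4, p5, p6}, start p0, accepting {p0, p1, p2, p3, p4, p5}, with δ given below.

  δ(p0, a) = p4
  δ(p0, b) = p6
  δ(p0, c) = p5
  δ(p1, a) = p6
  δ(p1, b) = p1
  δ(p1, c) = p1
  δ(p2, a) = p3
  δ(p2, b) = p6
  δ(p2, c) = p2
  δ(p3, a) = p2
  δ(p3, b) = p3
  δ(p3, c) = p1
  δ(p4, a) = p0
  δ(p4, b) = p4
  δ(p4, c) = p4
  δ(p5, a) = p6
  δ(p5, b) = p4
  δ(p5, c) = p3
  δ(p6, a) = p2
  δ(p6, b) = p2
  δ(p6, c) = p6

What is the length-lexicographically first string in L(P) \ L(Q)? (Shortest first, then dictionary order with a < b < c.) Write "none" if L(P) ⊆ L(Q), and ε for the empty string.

none

Converting the expression P to a DFA (subset construction, then merging equivalent states) gives the minimal DFA with states {r0, r1, r2, r3}, start state r0, accepting states {r0} and transitions r0: a→r1, b→r2, c→r1; r1: a→r1, b→r1, c→r1; r2: a→r3, b→r1, c→r1; r3: a→r1, b→r1, c→r0.
Exploring the product automaton P × Q from the start pair (r0, p0), following both machines on each input symbol, reaches 11 state pairs: (r0, p0), (r1, p4), (r2, p6), (r1, p5), (r1, p0), (r3, p2), (r1, p2), (r1, p6), (r1, p3), (r0, p2), (r1, p1).
P accepts in {r0} and Q accepts in {p0, p1, p2, p3, p4, p5}. The reachable pairs whose P-component is accepting are (r0, p0), (r0, p2); in each of them the Q-component is accepting too, so the product for L(P) \ L(Q) (P-component accepting, Q-component rejecting) has no reachable accepting pair and the difference is empty.
So every string accepted by P is also accepted by Q: L(P) \ L(Q) = ∅ and there is no such string.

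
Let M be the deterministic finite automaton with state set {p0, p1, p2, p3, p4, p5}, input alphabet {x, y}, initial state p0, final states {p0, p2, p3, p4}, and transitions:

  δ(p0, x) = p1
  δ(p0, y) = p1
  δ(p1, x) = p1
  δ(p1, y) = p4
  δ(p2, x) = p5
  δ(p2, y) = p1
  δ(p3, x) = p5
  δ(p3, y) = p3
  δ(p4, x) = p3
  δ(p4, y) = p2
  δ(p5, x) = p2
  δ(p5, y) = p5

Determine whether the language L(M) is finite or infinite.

State p1 is reachable from the start and can reach an accepting state, and it lies on the cycle p1 → p1.
Traversing that cycle any number of times yields accepted strings of unbounded length, so the language is infinite.

infinite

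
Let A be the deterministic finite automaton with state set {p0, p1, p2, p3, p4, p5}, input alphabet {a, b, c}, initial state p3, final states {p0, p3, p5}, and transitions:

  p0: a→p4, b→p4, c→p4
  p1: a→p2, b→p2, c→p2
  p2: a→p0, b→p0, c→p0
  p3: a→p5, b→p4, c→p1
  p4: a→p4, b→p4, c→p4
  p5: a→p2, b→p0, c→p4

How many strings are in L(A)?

15

The useful subgraph on states {p0, p1, p2, p3, p5} is acyclic, so L(A) is finite; the longest accepting path visits 4 useful states, giving maximum string length 3.
Counting accepting paths from p3 by length: 1 of length 0, 1 of length 1, 1 of length 2, 12 of length 3. Total 15.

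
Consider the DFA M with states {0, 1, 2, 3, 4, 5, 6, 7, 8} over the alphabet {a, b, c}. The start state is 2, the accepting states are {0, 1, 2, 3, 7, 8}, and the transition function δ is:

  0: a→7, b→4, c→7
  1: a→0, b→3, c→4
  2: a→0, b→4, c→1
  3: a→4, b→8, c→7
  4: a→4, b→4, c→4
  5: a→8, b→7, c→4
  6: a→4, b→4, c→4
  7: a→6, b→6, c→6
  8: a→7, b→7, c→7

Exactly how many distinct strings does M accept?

The useful subgraph on states {0, 1, 2, 3, 7, 8} is acyclic, so L(M) is finite; the longest accepting path visits 5 useful states, giving maximum string length 4.
Counting accepting paths from 2 by length: 1 of length 0, 2 of length 1, 4 of length 2, 4 of length 3, 3 of length 4. Total 14.

14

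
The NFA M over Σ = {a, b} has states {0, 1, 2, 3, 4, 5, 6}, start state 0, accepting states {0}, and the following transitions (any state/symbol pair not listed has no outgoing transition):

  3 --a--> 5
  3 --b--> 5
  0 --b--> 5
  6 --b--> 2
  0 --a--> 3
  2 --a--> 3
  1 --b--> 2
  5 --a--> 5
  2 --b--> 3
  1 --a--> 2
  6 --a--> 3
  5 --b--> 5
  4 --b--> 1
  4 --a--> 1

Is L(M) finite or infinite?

The useful states (reachable from 0 and able to reach an accepting state) are {0}.
Restricted to these states the transition graph has no cycle, so every accepting path has bounded length and L is finite.

finite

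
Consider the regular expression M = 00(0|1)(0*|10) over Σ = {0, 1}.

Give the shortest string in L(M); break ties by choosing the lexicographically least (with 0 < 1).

By inspection of the expression, no string of length less than 3 matches, and 000 is the lexicographically first match of length 3.

000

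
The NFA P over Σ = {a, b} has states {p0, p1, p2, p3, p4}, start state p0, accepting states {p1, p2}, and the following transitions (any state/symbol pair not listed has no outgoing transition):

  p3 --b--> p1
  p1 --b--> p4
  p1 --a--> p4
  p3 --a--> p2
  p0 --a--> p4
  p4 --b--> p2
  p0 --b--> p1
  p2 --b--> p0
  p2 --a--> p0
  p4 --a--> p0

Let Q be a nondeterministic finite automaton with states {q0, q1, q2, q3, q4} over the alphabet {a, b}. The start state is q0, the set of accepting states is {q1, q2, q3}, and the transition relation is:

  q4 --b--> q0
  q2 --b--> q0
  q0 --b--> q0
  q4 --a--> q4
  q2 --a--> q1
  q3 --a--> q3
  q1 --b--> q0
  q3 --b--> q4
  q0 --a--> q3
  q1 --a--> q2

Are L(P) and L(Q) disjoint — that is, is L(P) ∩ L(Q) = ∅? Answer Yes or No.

Exploring the product automaton P × Q from the start pair (p0, q0), following both machines on each input symbol, reaches 10 state pairs: (p0, q0), (p4, q3), (p1, q0), (p0, q3), (p2, q4), (p4, q0), (p1, q4), (p0, q4), (p2, q0), (p4, q4).
P accepts in {p1, p2} and Q accepts in {q1, q2, q3}; no reachable pair has both components accepting, so no string drives both machines to acceptance simultaneously and L(P) ∩ L(Q) = ∅.
So no string is accepted by both, and the intersection is empty.

Yes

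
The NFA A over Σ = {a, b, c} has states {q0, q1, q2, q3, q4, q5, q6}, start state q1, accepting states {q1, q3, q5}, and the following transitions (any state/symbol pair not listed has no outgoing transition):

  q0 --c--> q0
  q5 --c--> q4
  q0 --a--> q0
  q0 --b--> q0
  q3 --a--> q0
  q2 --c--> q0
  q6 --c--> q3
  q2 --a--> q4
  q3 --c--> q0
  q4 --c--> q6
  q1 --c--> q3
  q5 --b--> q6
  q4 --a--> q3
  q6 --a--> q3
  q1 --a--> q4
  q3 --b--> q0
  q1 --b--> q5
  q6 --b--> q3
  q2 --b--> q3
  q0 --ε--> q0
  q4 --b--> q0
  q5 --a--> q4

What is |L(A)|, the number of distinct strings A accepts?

18

The useful subgraph on states {q1, q3, q4, q5, q6} is acyclic, so L(A) is finite; the longest accepting path visits 5 useful states, giving maximum string length 4.
Counting accepting paths from q1 by length: 1 of length 0, 2 of length 1, 1 of length 2, 8 of length 3, 6 of length 4. Total 18.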